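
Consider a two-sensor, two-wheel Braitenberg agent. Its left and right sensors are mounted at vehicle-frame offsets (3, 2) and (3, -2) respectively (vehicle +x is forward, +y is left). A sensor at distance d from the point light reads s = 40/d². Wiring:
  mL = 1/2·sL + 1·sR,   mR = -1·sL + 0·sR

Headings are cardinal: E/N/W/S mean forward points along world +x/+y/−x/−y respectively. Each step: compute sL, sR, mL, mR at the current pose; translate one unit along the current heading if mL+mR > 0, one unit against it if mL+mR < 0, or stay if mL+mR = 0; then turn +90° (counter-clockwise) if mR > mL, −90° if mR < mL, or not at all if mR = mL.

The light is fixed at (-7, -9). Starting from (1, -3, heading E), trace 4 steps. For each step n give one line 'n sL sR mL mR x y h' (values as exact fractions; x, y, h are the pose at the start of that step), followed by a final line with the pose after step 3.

0 8/37 40/137 2028/5069 -8/37 1 -3 E
1 4/13 20/29 318/377 -4/13 2 -3 S
2 8/9 8/17 140/153 -8/9 2 -4 W
3 2/5 10/41 91/205 -2/5 1 -4 N
final 1 -3 E

n=0: pose=(1,-3,E); sL=8/37, sR=40/137; mL=2028/5069, mR=-8/37; mL+mR=932/5069 → advance +1; mR−mL=-3124/5069 → turn -1·90°
n=1: pose=(2,-3,S); sL=4/13, sR=20/29; mL=318/377, mR=-4/13; mL+mR=202/377 → advance +1; mR−mL=-434/377 → turn -1·90°
n=2: pose=(2,-4,W); sL=8/9, sR=8/17; mL=140/153, mR=-8/9; mL+mR=4/153 → advance +1; mR−mL=-92/51 → turn -1·90°
n=3: pose=(1,-4,N); sL=2/5, sR=10/41; mL=91/205, mR=-2/5; mL+mR=9/205 → advance +1; mR−mL=-173/205 → turn -1·90°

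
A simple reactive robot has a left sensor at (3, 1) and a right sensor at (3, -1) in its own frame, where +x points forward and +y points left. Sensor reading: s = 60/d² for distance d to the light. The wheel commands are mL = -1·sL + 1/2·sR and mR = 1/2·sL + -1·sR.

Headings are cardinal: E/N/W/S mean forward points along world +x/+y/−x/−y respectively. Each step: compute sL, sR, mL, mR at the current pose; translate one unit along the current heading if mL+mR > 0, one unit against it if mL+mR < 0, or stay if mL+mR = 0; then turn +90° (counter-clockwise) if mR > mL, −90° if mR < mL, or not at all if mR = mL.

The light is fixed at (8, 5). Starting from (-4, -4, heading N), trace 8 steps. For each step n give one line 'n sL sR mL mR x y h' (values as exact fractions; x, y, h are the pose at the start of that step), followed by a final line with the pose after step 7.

0 12/41 60/157 -654/6437 -1518/6437 -4 -4 N
1 10/27 30/101 -605/2727 -305/2727 -4 -5 E
2 12/49 60/193 -846/9457 -1782/9457 -5 -5 N
3 3/10 15/61 -54/305 -117/1220 -5 -6 E
4 60/289 60/233 -5310/67337 -10350/67337 -6 -6 N
5 30/121 6/29 -507/3509 -291/3509 -6 -7 E
6 60/337 60/277 -6510/93349 -11910/93349 -7 -7 N
7 5/24 3/17 -49/408 -59/816 -7 -8 E
final -8 -8 N

n=0: pose=(-4,-4,N); sL=12/41, sR=60/157; mL=-654/6437, mR=-1518/6437; mL+mR=-2172/6437 → advance -1; mR−mL=-864/6437 → turn -1·90°
n=1: pose=(-4,-5,E); sL=10/27, sR=30/101; mL=-605/2727, mR=-305/2727; mL+mR=-910/2727 → advance -1; mR−mL=100/909 → turn +1·90°
n=2: pose=(-5,-5,N); sL=12/49, sR=60/193; mL=-846/9457, mR=-1782/9457; mL+mR=-2628/9457 → advance -1; mR−mL=-936/9457 → turn -1·90°
n=3: pose=(-5,-6,E); sL=3/10, sR=15/61; mL=-54/305, mR=-117/1220; mL+mR=-333/1220 → advance -1; mR−mL=99/1220 → turn +1·90°
n=4: pose=(-6,-6,N); sL=60/289, sR=60/233; mL=-5310/67337, mR=-10350/67337; mL+mR=-15660/67337 → advance -1; mR−mL=-5040/67337 → turn -1·90°
n=5: pose=(-6,-7,E); sL=30/121, sR=6/29; mL=-507/3509, mR=-291/3509; mL+mR=-798/3509 → advance -1; mR−mL=216/3509 → turn +1·90°
n=6: pose=(-7,-7,N); sL=60/337, sR=60/277; mL=-6510/93349, mR=-11910/93349; mL+mR=-18420/93349 → advance -1; mR−mL=-5400/93349 → turn -1·90°
n=7: pose=(-7,-8,E); sL=5/24, sR=3/17; mL=-49/408, mR=-59/816; mL+mR=-157/816 → advance -1; mR−mL=13/272 → turn +1·90°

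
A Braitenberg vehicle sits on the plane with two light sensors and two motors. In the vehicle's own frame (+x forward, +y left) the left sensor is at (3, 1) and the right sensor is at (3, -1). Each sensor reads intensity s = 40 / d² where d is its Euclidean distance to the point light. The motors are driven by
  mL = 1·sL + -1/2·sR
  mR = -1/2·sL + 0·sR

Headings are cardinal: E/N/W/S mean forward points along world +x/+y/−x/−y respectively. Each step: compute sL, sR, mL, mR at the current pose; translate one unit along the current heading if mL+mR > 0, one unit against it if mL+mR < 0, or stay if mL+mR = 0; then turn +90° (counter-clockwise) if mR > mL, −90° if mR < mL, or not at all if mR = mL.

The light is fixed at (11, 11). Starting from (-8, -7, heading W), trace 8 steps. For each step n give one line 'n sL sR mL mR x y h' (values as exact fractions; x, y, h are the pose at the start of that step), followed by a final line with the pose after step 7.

0 8/169 40/773 2804/130637 -4/169 -8 -7 W
1 20/293 20/257 2210/75301 -10/293 -7 -7 N
2 40/549 8/125 2804/68625 -20/549 -7 -8 E
3 2/37 5/101 219/7474 -1/37 -6 -8 S
4 40/841 40/761 13620/640001 -20/841 -6 -9 W
5 20/289 20/257 2250/74273 -10/289 -5 -9 N
6 40/569 40/653 14740/371557 -20/569 -5 -10 E
7 10/193 5/104 1115/40144 -5/193 -4 -10 S
final -4 -11 W

n=0: pose=(-8,-7,W); sL=8/169, sR=40/773; mL=2804/130637, mR=-4/169; mL+mR=-288/130637 → advance -1; mR−mL=-5896/130637 → turn -1·90°
n=1: pose=(-7,-7,N); sL=20/293, sR=20/257; mL=2210/75301, mR=-10/293; mL+mR=-360/75301 → advance -1; mR−mL=-4780/75301 → turn -1·90°
n=2: pose=(-7,-8,E); sL=40/549, sR=8/125; mL=2804/68625, mR=-20/549; mL+mR=304/68625 → advance +1; mR−mL=-1768/22875 → turn -1·90°
n=3: pose=(-6,-8,S); sL=2/37, sR=5/101; mL=219/7474, mR=-1/37; mL+mR=17/7474 → advance +1; mR−mL=-421/7474 → turn -1·90°
n=4: pose=(-6,-9,W); sL=40/841, sR=40/761; mL=13620/640001, mR=-20/841; mL+mR=-1600/640001 → advance -1; mR−mL=-28840/640001 → turn -1·90°
n=5: pose=(-5,-9,N); sL=20/289, sR=20/257; mL=2250/74273, mR=-10/289; mL+mR=-320/74273 → advance -1; mR−mL=-4820/74273 → turn -1·90°
n=6: pose=(-5,-10,E); sL=40/569, sR=40/653; mL=14740/371557, mR=-20/569; mL+mR=1680/371557 → advance +1; mR−mL=-27800/371557 → turn -1·90°
n=7: pose=(-4,-10,S); sL=10/193, sR=5/104; mL=1115/40144, mR=-5/193; mL+mR=75/40144 → advance +1; mR−mL=-2155/40144 → turn -1·90°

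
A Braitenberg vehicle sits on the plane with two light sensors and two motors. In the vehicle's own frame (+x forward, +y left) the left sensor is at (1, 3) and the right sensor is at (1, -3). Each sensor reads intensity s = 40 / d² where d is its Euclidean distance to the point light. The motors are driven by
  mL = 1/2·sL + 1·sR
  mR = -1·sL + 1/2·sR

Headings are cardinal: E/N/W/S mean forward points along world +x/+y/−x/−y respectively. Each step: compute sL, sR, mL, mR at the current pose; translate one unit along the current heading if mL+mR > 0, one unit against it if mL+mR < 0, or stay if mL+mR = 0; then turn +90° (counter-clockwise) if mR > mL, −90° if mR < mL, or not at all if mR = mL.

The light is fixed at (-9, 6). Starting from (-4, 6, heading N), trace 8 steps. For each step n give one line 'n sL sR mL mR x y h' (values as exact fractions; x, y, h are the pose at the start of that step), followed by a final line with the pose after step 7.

n=0: pose=(-4,6,N); sL=8, sR=8/13; mL=60/13, mR=-100/13; mL+mR=-40/13 → advance -1; mR−mL=-160/13 → turn -1·90°
n=1: pose=(-4,5,E); sL=1, sR=10/13; mL=33/26, mR=-8/13; mL+mR=17/26 → advance +1; mR−mL=-49/26 → turn -1·90°
n=2: pose=(-3,5,S); sL=8/17, sR=40/13; mL=732/221, mR=236/221; mL+mR=968/221 → advance +1; mR−mL=-496/221 → turn -1·90°
n=3: pose=(-3,4,W); sL=4/5, sR=20/13; mL=126/65, mR=-2/65; mL+mR=124/65 → advance +1; mR−mL=-128/65 → turn -1·90°
n=4: pose=(-4,4,N); sL=8, sR=8/13; mL=60/13, mR=-100/13; mL+mR=-40/13 → advance -1; mR−mL=-160/13 → turn -1·90°
n=5: pose=(-4,3,E); sL=10/9, sR=5/9; mL=10/9, mR=-5/6; mL+mR=5/18 → advance +1; mR−mL=-35/18 → turn -1·90°
n=6: pose=(-3,3,S); sL=40/97, sR=8/5; mL=876/485, mR=188/485; mL+mR=1064/485 → advance +1; mR−mL=-688/485 → turn -1·90°
n=7: pose=(-3,2,W); sL=20/37, sR=20/13; mL=870/481, mR=110/481; mL+mR=980/481 → advance +1; mR−mL=-760/481 → turn -1·90°

0 8 8/13 60/13 -100/13 -4 6 N
1 1 10/13 33/26 -8/13 -4 5 E
2 8/17 40/13 732/221 236/221 -3 5 S
3 4/5 20/13 126/65 -2/65 -3 4 W
4 8 8/13 60/13 -100/13 -4 4 N
5 10/9 5/9 10/9 -5/6 -4 3 E
6 40/97 8/5 876/485 188/485 -3 3 S
7 20/37 20/13 870/481 110/481 -3 2 W
final -4 2 N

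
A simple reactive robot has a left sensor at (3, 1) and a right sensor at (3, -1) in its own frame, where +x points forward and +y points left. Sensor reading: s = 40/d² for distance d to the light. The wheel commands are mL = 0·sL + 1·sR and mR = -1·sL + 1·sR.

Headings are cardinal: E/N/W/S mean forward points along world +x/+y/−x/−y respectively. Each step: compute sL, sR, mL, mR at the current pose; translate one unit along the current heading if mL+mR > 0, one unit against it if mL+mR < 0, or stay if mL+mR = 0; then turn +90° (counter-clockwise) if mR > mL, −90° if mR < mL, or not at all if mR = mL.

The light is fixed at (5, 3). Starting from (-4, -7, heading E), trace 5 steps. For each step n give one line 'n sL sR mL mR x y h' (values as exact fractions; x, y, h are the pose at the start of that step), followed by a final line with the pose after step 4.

n=0: pose=(-4,-7,E); sL=40/117, sR=40/157; mL=40/157, mR=-1600/18369; mL+mR=3080/18369 → advance +1; mR−mL=-40/117 → turn -1·90°
n=1: pose=(-3,-7,S); sL=20/109, sR=4/25; mL=4/25, mR=-64/2725; mL+mR=372/2725 → advance +1; mR−mL=-20/109 → turn -1·90°
n=2: pose=(-3,-8,W); sL=8/53, sR=40/221; mL=40/221, mR=352/11713; mL+mR=2472/11713 → advance +1; mR−mL=-8/53 → turn -1·90°
n=3: pose=(-4,-8,N); sL=10/41, sR=5/16; mL=5/16, mR=45/656; mL+mR=125/328 → advance +1; mR−mL=-10/41 → turn -1·90°
n=4: pose=(-4,-7,E); sL=40/117, sR=40/157; mL=40/157, mR=-1600/18369; mL+mR=3080/18369 → advance +1; mR−mL=-40/117 → turn -1·90°

0 40/117 40/157 40/157 -1600/18369 -4 -7 E
1 20/109 4/25 4/25 -64/2725 -3 -7 S
2 8/53 40/221 40/221 352/11713 -3 -8 W
3 10/41 5/16 5/16 45/656 -4 -8 N
4 40/117 40/157 40/157 -1600/18369 -4 -7 E
final -3 -7 S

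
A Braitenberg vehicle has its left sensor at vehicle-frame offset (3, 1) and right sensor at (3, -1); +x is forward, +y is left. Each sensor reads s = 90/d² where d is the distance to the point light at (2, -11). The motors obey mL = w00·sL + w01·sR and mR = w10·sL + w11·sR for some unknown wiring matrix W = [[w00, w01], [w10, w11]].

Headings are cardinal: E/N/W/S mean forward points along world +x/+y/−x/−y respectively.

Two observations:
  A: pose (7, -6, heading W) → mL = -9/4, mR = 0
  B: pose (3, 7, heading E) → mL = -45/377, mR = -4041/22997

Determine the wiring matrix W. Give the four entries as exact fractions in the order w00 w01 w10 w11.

obs A: pose=(7,-6,W) → sL=9/2, sR=9/4, mL=-9/4, mR=0
obs B: pose=(3,7,E) → sL=90/377, sR=18/61, mL=-45/377, mR=-4041/22997
sensor matrix S = [[9/2, 9/4], [90/377, 18/61]]; det S = 36369/45994
solve [mL_A; mL_B] = S·[w00; w01] and [mR_A; mR_B] = S·[w10; w11]:
  w00 = -1/2, w01 = 0, w10 = 1/2, w11 = -1

-1/2 0 1/2 -1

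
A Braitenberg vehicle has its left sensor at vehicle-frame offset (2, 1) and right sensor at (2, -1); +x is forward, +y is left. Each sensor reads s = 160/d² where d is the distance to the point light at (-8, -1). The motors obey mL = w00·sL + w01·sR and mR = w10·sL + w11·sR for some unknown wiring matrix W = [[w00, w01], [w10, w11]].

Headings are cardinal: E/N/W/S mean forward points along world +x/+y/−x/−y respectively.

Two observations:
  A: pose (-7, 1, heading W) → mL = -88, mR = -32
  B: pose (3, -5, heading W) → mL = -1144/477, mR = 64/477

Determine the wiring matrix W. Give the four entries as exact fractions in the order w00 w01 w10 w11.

-1 -1/2 -1/2 1/2

obs A: pose=(-7,1,W) → sL=80, sR=16, mL=-88, mR=-32
obs B: pose=(3,-5,W) → sL=80/53, sR=16/9, mL=-1144/477, mR=64/477
sensor matrix S = [[80, 16], [80/53, 16/9]]; det S = 56320/477
solve [mL_A; mL_B] = S·[w00; w01] and [mR_A; mR_B] = S·[w10; w11]:
  w00 = -1, w01 = -1/2, w10 = -1/2, w11 = 1/2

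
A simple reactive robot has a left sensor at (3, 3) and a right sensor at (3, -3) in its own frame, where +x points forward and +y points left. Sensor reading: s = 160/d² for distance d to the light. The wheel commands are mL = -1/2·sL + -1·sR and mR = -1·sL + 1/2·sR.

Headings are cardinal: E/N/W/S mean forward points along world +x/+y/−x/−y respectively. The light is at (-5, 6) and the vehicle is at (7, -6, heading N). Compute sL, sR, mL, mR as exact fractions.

80/81 80/153 -1400/1377 -1000/1377

left sensor world pos  = (4, -3); dL² = 162
right sensor world pos = (10, -3); dR² = 306
sL = 160/162 = 80/81
sR = 160/306 = 80/153
mL = -1/2·sL + -1·sR = -1400/1377
mR = -1·sL + 1/2·sR = -1000/1377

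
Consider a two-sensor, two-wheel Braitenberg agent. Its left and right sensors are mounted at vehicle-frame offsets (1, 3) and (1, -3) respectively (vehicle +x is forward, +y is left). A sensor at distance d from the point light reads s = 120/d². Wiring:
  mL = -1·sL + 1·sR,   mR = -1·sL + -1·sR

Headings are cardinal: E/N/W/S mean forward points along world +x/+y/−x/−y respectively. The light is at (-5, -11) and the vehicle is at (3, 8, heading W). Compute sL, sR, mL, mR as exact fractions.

24/61 120/533 -5472/32513 -20112/32513

left sensor world pos  = (2, 5); dL² = 305
right sensor world pos = (2, 11); dR² = 533
sL = 120/305 = 24/61
sR = 120/533 = 120/533
mL = -1·sL + 1·sR = -5472/32513
mR = -1·sL + -1·sR = -20112/32513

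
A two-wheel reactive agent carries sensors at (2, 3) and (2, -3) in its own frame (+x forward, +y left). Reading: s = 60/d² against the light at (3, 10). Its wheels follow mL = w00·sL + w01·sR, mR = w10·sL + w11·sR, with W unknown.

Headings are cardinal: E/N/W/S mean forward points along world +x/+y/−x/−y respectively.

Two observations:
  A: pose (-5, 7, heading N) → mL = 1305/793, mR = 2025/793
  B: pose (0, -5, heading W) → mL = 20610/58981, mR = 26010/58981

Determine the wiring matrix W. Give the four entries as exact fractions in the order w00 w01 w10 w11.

obs A: pose=(-5,7,N) → sL=30/61, sR=30/13, mL=1305/793, mR=2025/793
obs B: pose=(0,-5,W) → sL=60/349, sR=60/169, mL=20610/58981, mR=26010/58981
sensor matrix S = [[30/61, 30/13], [60/349, 60/169]]; det S = -799200/3597841
solve [mL_A; mL_B] = S·[w00; w01] and [mR_A; mR_B] = S·[w10; w11]:
  w00 = 1, w01 = 1/2, w10 = 1/2, w11 = 1

1 1/2 1/2 1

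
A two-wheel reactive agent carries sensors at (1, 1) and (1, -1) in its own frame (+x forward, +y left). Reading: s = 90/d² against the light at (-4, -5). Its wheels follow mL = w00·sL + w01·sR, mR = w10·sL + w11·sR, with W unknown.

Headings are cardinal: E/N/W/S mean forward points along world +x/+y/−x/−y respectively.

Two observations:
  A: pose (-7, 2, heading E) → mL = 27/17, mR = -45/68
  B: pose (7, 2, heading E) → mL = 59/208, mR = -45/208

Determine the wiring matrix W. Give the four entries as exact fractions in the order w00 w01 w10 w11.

-1/2 1 -1/2 0

obs A: pose=(-7,2,E) → sL=45/34, sR=9/4, mL=27/17, mR=-45/68
obs B: pose=(7,2,E) → sL=45/104, sR=1/2, mL=59/208, mR=-45/208
sensor matrix S = [[45/34, 9/4], [45/104, 1/2]]; det S = -2205/7072
solve [mL_A; mL_B] = S·[w00; w01] and [mR_A; mR_B] = S·[w10; w11]:
  w00 = -1/2, w01 = 1, w10 = -1/2, w11 = 0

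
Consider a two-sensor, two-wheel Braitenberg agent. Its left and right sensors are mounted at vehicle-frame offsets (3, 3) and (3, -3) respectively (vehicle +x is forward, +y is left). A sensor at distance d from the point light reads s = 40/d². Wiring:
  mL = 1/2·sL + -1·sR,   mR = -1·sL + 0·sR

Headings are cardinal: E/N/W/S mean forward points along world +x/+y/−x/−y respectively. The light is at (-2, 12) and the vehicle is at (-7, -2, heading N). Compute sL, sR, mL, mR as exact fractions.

left sensor world pos  = (-10, 1); dL² = 185
right sensor world pos = (-4, 1); dR² = 125
sL = 40/185 = 8/37
sR = 40/125 = 8/25
mL = 1/2·sL + -1·sR = -196/925
mR = -1·sL + 0·sR = -8/37

8/37 8/25 -196/925 -8/37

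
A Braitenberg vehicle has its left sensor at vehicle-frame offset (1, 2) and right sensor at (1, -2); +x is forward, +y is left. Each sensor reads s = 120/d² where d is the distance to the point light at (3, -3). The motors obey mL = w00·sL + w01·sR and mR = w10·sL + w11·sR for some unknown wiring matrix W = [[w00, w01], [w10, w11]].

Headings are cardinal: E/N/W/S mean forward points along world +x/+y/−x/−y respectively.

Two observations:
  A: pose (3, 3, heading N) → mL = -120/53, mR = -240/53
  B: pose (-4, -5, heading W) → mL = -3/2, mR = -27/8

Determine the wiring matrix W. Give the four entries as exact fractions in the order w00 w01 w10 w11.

-1 0 -1 -1

obs A: pose=(3,3,N) → sL=120/53, sR=120/53, mL=-120/53, mR=-240/53
obs B: pose=(-4,-5,W) → sL=3/2, sR=15/8, mL=-3/2, mR=-27/8
sensor matrix S = [[120/53, 120/53], [3/2, 15/8]]; det S = 45/53
solve [mL_A; mL_B] = S·[w00; w01] and [mR_A; mR_B] = S·[w10; w11]:
  w00 = -1, w01 = 0, w10 = -1, w11 = -1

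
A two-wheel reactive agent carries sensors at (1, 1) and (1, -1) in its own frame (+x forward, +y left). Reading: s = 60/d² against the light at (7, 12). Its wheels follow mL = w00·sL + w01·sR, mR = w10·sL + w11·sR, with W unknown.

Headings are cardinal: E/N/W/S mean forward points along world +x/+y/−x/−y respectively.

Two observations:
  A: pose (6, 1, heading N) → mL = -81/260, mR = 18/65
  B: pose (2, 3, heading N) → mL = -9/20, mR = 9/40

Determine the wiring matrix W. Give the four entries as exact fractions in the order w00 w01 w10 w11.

obs A: pose=(6,1,N) → sL=15/26, sR=3/5, mL=-81/260, mR=18/65
obs B: pose=(2,3,N) → sL=3/5, sR=3/4, mL=-9/20, mR=9/40
sensor matrix S = [[15/26, 3/5], [3/5, 3/4]]; det S = 189/2600
solve [mL_A; mL_B] = S·[w00; w01] and [mR_A; mR_B] = S·[w10; w11]:
  w00 = 1/2, w01 = -1, w10 = 1, w11 = -1/2

1/2 -1 1 -1/2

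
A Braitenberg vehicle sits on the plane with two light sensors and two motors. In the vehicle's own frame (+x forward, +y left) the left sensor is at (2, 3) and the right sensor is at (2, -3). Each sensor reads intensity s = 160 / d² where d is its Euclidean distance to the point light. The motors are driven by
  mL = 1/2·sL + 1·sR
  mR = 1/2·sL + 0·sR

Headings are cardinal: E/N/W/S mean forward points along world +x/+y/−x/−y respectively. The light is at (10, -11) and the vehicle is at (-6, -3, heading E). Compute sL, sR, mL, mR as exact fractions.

left sensor world pos  = (-4, 0); dL² = 317
right sensor world pos = (-4, -6); dR² = 221
sL = 160/317 = 160/317
sR = 160/221 = 160/221
mL = 1/2·sL + 1·sR = 68400/70057
mR = 1/2·sL + 0·sR = 80/317

160/317 160/221 68400/70057 80/317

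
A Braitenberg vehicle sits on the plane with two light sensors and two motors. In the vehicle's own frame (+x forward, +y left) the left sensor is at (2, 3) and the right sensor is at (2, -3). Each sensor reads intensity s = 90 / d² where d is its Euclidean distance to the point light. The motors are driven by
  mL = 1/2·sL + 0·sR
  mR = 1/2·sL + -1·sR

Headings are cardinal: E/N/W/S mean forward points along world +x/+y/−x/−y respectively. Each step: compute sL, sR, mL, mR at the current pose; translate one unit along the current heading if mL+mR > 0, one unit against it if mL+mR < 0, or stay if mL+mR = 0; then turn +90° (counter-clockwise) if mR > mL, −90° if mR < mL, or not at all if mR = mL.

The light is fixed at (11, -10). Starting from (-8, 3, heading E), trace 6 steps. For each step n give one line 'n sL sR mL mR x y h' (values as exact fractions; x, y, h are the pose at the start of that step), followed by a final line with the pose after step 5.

0 18/109 90/389 9/109 -6309/42401 -8 3 E
1 9/41 9/65 9/82 -153/5330 -9 3 S
2 18/113 90/709 9/113 -3789/80117 -9 2 W
3 45/386 9/52 45/772 -288/2509 -10 2 N
4 90/557 18/85 45/557 -6201/47345 -10 1 E
5 45/221 45/353 45/442 -4005/156026 -11 1 S
final -11 0 W

n=0: pose=(-8,3,E); sL=18/109, sR=90/389; mL=9/109, mR=-6309/42401; mL+mR=-2808/42401 → advance -1; mR−mL=-90/389 → turn -1·90°
n=1: pose=(-9,3,S); sL=9/41, sR=9/65; mL=9/82, mR=-153/5330; mL+mR=216/2665 → advance +1; mR−mL=-9/65 → turn -1·90°
n=2: pose=(-9,2,W); sL=18/113, sR=90/709; mL=9/113, mR=-3789/80117; mL+mR=2592/80117 → advance +1; mR−mL=-90/709 → turn -1·90°
n=3: pose=(-10,2,N); sL=45/386, sR=9/52; mL=45/772, mR=-288/2509; mL+mR=-567/10036 → advance -1; mR−mL=-9/52 → turn -1·90°
n=4: pose=(-10,1,E); sL=90/557, sR=18/85; mL=45/557, mR=-6201/47345; mL+mR=-2376/47345 → advance -1; mR−mL=-18/85 → turn -1·90°
n=5: pose=(-11,1,S); sL=45/221, sR=45/353; mL=45/442, mR=-4005/156026; mL+mR=5940/78013 → advance +1; mR−mL=-45/353 → turn -1·90°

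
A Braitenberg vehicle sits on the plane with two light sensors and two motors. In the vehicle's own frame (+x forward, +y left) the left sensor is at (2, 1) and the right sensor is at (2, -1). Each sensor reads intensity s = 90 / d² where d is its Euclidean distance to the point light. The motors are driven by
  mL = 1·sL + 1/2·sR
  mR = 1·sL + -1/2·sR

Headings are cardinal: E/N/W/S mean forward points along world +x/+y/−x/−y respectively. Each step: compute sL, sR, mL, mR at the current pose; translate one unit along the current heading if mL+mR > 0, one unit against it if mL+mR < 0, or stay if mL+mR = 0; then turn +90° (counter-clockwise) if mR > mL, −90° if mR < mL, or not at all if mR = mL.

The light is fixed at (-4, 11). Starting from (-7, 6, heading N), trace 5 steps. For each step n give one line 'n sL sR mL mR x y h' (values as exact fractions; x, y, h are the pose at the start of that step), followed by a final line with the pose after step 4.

n=0: pose=(-7,6,N); sL=18/5, sR=90/13; mL=459/65, mR=9/65; mL+mR=36/5 → advance +1; mR−mL=-90/13 → turn -1·90°
n=1: pose=(-7,7,E); sL=9, sR=45/13; mL=279/26, mR=189/26; mL+mR=18 → advance +1; mR−mL=-45/13 → turn -1·90°
n=2: pose=(-6,7,S); sL=90/37, sR=2; mL=127/37, mR=53/37; mL+mR=180/37 → advance +1; mR−mL=-2 → turn -1·90°
n=3: pose=(-6,6,W); sL=45/26, sR=45/16; mL=1305/416, mR=135/416; mL+mR=45/13 → advance +1; mR−mL=-45/16 → turn -1·90°
n=4: pose=(-7,6,N); sL=18/5, sR=90/13; mL=459/65, mR=9/65; mL+mR=36/5 → advance +1; mR−mL=-90/13 → turn -1·90°

0 18/5 90/13 459/65 9/65 -7 6 N
1 9 45/13 279/26 189/26 -7 7 E
2 90/37 2 127/37 53/37 -6 7 S
3 45/26 45/16 1305/416 135/416 -6 6 W
4 18/5 90/13 459/65 9/65 -7 6 N
final -7 7 E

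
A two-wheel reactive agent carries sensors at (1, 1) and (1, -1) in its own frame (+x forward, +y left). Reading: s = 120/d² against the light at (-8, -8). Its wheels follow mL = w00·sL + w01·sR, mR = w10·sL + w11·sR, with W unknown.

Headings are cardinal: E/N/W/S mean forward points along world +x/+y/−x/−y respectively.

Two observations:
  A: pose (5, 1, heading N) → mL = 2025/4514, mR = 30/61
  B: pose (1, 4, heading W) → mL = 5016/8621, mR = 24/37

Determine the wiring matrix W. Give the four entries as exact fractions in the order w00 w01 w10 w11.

obs A: pose=(5,1,N) → sL=30/61, sR=15/37, mL=2025/4514, mR=30/61
obs B: pose=(1,4,W) → sL=24/37, sR=120/233, mL=5016/8621, mR=24/37
sensor matrix S = [[30/61, 15/37], [24/37, 120/233]]; det S = -188280/19457597
solve [mL_A; mL_B] = S·[w00; w01] and [mR_A; mR_B] = S·[w10; w11]:
  w00 = 1/2, w01 = 1/2, w10 = 1, w11 = 0

1/2 1/2 1 0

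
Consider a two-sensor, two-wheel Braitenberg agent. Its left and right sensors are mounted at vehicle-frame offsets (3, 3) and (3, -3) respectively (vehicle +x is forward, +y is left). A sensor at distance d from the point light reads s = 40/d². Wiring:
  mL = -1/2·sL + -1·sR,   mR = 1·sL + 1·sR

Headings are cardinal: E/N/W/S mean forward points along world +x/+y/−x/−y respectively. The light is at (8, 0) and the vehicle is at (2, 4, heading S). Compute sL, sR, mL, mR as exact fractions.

4 20/41 -102/41 184/41

left sensor world pos  = (5, 1); dL² = 10
right sensor world pos = (-1, 1); dR² = 82
sL = 40/10 = 4
sR = 40/82 = 20/41
mL = -1/2·sL + -1·sR = -102/41
mR = 1·sL + 1·sR = 184/41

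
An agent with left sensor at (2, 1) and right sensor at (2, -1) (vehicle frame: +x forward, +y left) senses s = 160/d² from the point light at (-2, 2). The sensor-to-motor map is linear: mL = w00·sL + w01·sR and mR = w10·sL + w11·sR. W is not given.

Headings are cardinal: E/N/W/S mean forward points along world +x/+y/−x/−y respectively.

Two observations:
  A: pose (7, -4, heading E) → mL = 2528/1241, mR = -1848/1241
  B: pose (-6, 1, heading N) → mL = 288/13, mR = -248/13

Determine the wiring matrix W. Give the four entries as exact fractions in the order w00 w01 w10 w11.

1 1 -1/2 -1

obs A: pose=(7,-4,E) → sL=80/73, sR=16/17, mL=2528/1241, mR=-1848/1241
obs B: pose=(-6,1,N) → sL=80/13, sR=16, mL=288/13, mR=-248/13
sensor matrix S = [[80/73, 16/17], [80/13, 16]]; det S = 189440/16133
solve [mL_A; mL_B] = S·[w00; w01] and [mR_A; mR_B] = S·[w10; w11]:
  w00 = 1, w01 = 1, w10 = -1/2, w11 = -1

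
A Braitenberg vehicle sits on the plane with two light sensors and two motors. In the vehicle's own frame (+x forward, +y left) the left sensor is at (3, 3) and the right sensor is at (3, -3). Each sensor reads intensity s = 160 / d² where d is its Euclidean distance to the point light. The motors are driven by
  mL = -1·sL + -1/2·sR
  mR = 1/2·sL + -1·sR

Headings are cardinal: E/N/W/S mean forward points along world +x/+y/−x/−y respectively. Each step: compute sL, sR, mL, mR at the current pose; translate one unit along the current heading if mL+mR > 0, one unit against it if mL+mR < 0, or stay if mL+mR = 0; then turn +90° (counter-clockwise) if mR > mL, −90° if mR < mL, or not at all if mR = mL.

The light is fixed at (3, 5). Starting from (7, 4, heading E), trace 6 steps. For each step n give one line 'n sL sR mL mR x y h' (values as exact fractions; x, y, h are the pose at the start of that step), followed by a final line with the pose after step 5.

n=0: pose=(7,4,E); sL=160/53, sR=32/13; mL=-2928/689, mR=-656/689; mL+mR=-3584/689 → advance -1; mR−mL=2272/689 → turn +1·90°
n=1: pose=(6,4,N); sL=40, sR=4; mL=-42, mR=16; mL+mR=-26 → advance -1; mR−mL=58 → turn +1·90°
n=2: pose=(6,3,W); sL=32/5, sR=160; mL=-432/5, mR=-784/5; mL+mR=-1216/5 → advance -1; mR−mL=-352/5 → turn -1·90°
n=3: pose=(7,3,N); sL=80, sR=16/5; mL=-408/5, mR=184/5; mL+mR=-224/5 → advance -1; mR−mL=592/5 → turn +1·90°
n=4: pose=(7,2,W); sL=160/37, sR=160; mL=-3120/37, mR=-5840/37; mL+mR=-8960/37 → advance -1; mR−mL=-2720/37 → turn -1·90°
n=5: pose=(8,2,N); sL=40, sR=5/2; mL=-165/4, mR=35/2; mL+mR=-95/4 → advance -1; mR−mL=235/4 → turn +1·90°

0 160/53 32/13 -2928/689 -656/689 7 4 E
1 40 4 -42 16 6 4 N
2 32/5 160 -432/5 -784/5 6 3 W
3 80 16/5 -408/5 184/5 7 3 N
4 160/37 160 -3120/37 -5840/37 7 2 W
5 40 5/2 -165/4 35/2 8 2 N
final 8 1 W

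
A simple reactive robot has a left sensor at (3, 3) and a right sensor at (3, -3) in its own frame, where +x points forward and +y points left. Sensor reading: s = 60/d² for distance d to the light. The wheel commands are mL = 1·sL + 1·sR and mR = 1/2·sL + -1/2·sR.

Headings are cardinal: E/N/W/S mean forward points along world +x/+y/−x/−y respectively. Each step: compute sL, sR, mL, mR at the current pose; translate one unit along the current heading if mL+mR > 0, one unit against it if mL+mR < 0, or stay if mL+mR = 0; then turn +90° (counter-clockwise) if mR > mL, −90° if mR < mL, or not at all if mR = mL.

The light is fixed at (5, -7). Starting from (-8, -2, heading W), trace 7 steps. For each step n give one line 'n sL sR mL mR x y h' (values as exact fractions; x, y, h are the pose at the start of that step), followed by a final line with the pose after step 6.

0 3/13 3/16 87/208 9/416 -8 -2 W
1 60/353 12/37 6456/13061 -1008/13061 -9 -2 N
2 30/101 6/13 996/1313 -108/1313 -9 -1 E
3 60/109 12/53 4488/5777 936/5777 -8 -1 S
4 3/13 3/16 87/208 9/416 -8 -2 W
5 60/353 12/37 6456/13061 -1008/13061 -9 -2 N
6 30/101 6/13 996/1313 -108/1313 -9 -1 E
final -8 -1 S

n=0: pose=(-8,-2,W); sL=3/13, sR=3/16; mL=87/208, mR=9/416; mL+mR=183/416 → advance +1; mR−mL=-165/416 → turn -1·90°
n=1: pose=(-9,-2,N); sL=60/353, sR=12/37; mL=6456/13061, mR=-1008/13061; mL+mR=5448/13061 → advance +1; mR−mL=-7464/13061 → turn -1·90°
n=2: pose=(-9,-1,E); sL=30/101, sR=6/13; mL=996/1313, mR=-108/1313; mL+mR=888/1313 → advance +1; mR−mL=-1104/1313 → turn -1·90°
n=3: pose=(-8,-1,S); sL=60/109, sR=12/53; mL=4488/5777, mR=936/5777; mL+mR=5424/5777 → advance +1; mR−mL=-3552/5777 → turn -1·90°
n=4: pose=(-8,-2,W); sL=3/13, sR=3/16; mL=87/208, mR=9/416; mL+mR=183/416 → advance +1; mR−mL=-165/416 → turn -1·90°
n=5: pose=(-9,-2,N); sL=60/353, sR=12/37; mL=6456/13061, mR=-1008/13061; mL+mR=5448/13061 → advance +1; mR−mL=-7464/13061 → turn -1·90°
n=6: pose=(-9,-1,E); sL=30/101, sR=6/13; mL=996/1313, mR=-108/1313; mL+mR=888/1313 → advance +1; mR−mL=-1104/1313 → turn -1·90°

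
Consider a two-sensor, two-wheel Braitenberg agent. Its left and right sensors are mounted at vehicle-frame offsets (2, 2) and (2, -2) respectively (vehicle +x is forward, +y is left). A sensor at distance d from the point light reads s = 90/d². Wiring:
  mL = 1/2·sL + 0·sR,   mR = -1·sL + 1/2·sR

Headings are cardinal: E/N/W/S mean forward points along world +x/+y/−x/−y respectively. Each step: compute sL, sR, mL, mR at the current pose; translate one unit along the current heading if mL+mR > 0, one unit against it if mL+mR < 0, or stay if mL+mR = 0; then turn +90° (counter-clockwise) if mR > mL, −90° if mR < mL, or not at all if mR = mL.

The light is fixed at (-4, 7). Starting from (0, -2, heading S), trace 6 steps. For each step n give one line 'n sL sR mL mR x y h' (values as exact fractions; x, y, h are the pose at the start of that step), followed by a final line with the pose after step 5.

n=0: pose=(0,-2,S); sL=90/157, sR=18/25; mL=45/157, mR=-837/3925; mL+mR=288/3925 → advance +1; mR−mL=-1962/3925 → turn -1·90°
n=1: pose=(0,-3,W); sL=45/74, sR=45/34; mL=45/148, mR=135/2516; mL+mR=225/629 → advance +1; mR−mL=-315/1258 → turn -1·90°
n=2: pose=(-1,-3,N); sL=18/13, sR=90/89; mL=9/13, mR=-1017/1157; mL+mR=-216/1157 → advance -1; mR−mL=-1818/1157 → turn -1·90°
n=3: pose=(-1,-4,E); sL=45/53, sR=45/97; mL=45/106, mR=-6345/10282; mL+mR=-990/5141 → advance -1; mR−mL=-5355/5141 → turn -1·90°
n=4: pose=(-2,-4,S); sL=18/37, sR=90/169; mL=9/37, mR=-1377/6253; mL+mR=144/6253 → advance +1; mR−mL=-2898/6253 → turn -1·90°
n=5: pose=(-2,-5,W); sL=45/98, sR=9/10; mL=45/196, mR=-9/980; mL+mR=54/245 → advance +1; mR−mL=-117/490 → turn -1·90°

0 90/157 18/25 45/157 -837/3925 0 -2 S
1 45/74 45/34 45/148 135/2516 0 -3 W
2 18/13 90/89 9/13 -1017/1157 -1 -3 N
3 45/53 45/97 45/106 -6345/10282 -1 -4 E
4 18/37 90/169 9/37 -1377/6253 -2 -4 S
5 45/98 9/10 45/196 -9/980 -2 -5 W
final -3 -5 N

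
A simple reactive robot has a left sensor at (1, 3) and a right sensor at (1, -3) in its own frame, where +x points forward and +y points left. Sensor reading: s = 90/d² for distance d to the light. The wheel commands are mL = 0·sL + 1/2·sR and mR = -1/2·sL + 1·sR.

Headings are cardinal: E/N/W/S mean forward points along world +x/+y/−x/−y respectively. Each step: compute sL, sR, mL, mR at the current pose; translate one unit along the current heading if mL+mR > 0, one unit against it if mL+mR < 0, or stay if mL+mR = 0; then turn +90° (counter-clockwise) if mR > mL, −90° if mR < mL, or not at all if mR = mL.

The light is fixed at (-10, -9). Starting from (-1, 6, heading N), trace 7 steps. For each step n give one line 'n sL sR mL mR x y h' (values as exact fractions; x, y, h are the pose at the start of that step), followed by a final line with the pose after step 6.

0 45/146 9/40 9/80 207/2920 -1 6 N
1 90/461 90/269 45/269 29385/124009 -1 7 E
2 45/169 45/229 45/458 4905/77402 0 7 N
3 90/521 90/317 45/317 32625/165157 0 8 E
4 45/194 9/52 9/104 72/1261 1 8 N
5 2/13 10/41 5/41 89/533 1 9 E
6 45/221 45/293 45/586 6705/129506 2 9 N
final 2 10 E

n=0: pose=(-1,6,N); sL=45/146, sR=9/40; mL=9/80, mR=207/2920; mL+mR=1071/5840 → advance +1; mR−mL=-243/5840 → turn -1·90°
n=1: pose=(-1,7,E); sL=90/461, sR=90/269; mL=45/269, mR=29385/124009; mL+mR=50130/124009 → advance +1; mR−mL=8640/124009 → turn +1·90°
n=2: pose=(0,7,N); sL=45/169, sR=45/229; mL=45/458, mR=4905/77402; mL+mR=6255/38701 → advance +1; mR−mL=-1350/38701 → turn -1·90°
n=3: pose=(0,8,E); sL=90/521, sR=90/317; mL=45/317, mR=32625/165157; mL+mR=56070/165157 → advance +1; mR−mL=9180/165157 → turn +1·90°
n=4: pose=(1,8,N); sL=45/194, sR=9/52; mL=9/104, mR=72/1261; mL+mR=1449/10088 → advance +1; mR−mL=-297/10088 → turn -1·90°
n=5: pose=(1,9,E); sL=2/13, sR=10/41; mL=5/41, mR=89/533; mL+mR=154/533 → advance +1; mR−mL=24/533 → turn +1·90°
n=6: pose=(2,9,N); sL=45/221, sR=45/293; mL=45/586, mR=6705/129506; mL+mR=8325/64753 → advance +1; mR−mL=-1620/64753 → turn -1·90°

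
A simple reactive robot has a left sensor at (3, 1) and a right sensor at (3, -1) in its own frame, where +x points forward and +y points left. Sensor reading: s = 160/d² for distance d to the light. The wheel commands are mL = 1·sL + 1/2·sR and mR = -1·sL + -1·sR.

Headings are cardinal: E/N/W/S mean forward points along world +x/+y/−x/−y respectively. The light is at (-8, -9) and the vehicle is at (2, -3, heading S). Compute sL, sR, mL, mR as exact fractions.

left sensor world pos  = (3, -6); dL² = 130
right sensor world pos = (1, -6); dR² = 90
sL = 160/130 = 16/13
sR = 160/90 = 16/9
mL = 1·sL + 1/2·sR = 248/117
mR = -1·sL + -1·sR = -352/117

16/13 16/9 248/117 -352/117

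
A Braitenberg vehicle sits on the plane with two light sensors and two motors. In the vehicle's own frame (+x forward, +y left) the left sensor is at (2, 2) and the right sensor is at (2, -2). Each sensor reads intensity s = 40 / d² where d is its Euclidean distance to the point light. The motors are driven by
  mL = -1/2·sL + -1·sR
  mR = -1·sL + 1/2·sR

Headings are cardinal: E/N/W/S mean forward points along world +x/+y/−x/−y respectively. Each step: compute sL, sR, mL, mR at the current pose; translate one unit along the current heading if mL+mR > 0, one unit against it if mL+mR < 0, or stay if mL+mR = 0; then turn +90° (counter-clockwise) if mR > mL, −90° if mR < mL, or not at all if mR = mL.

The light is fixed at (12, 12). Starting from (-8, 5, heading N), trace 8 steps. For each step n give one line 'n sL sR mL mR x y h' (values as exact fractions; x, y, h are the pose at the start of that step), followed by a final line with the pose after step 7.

n=0: pose=(-8,5,N); sL=40/509, sR=40/349; mL=-27340/177641, mR=-3780/177641; mL+mR=-31120/177641 → advance -1; mR−mL=23560/177641 → turn +1·90°
n=1: pose=(-8,4,W); sL=5/73, sR=1/13; mL=-211/1898, mR=-57/1898; mL+mR=-134/949 → advance -1; mR−mL=77/949 → turn +1·90°
n=2: pose=(-7,4,S); sL=40/389, sR=40/541; mL=-26380/210449, mR=-13860/210449; mL+mR=-40240/210449 → advance -1; mR−mL=12520/210449 → turn +1·90°
n=3: pose=(-7,5,E); sL=20/157, sR=4/37; mL=-998/5809, mR=-426/5809; mL+mR=-1424/5809 → advance -1; mR−mL=572/5809 → turn +1·90°
n=4: pose=(-8,5,N); sL=40/509, sR=40/349; mL=-27340/177641, mR=-3780/177641; mL+mR=-31120/177641 → advance -1; mR−mL=23560/177641 → turn +1·90°
n=5: pose=(-8,4,W); sL=5/73, sR=1/13; mL=-211/1898, mR=-57/1898; mL+mR=-134/949 → advance -1; mR−mL=77/949 → turn +1·90°
n=6: pose=(-7,4,S); sL=40/389, sR=40/541; mL=-26380/210449, mR=-13860/210449; mL+mR=-40240/210449 → advance -1; mR−mL=12520/210449 → turn +1·90°
n=7: pose=(-7,5,E); sL=20/157, sR=4/37; mL=-998/5809, mR=-426/5809; mL+mR=-1424/5809 → advance -1; mR−mL=572/5809 → turn +1·90°

0 40/509 40/349 -27340/177641 -3780/177641 -8 5 N
1 5/73 1/13 -211/1898 -57/1898 -8 4 W
2 40/389 40/541 -26380/210449 -13860/210449 -7 4 S
3 20/157 4/37 -998/5809 -426/5809 -7 5 E
4 40/509 40/349 -27340/177641 -3780/177641 -8 5 N
5 5/73 1/13 -211/1898 -57/1898 -8 4 W
6 40/389 40/541 -26380/210449 -13860/210449 -7 4 S
7 20/157 4/37 -998/5809 -426/5809 -7 5 E
final -8 5 N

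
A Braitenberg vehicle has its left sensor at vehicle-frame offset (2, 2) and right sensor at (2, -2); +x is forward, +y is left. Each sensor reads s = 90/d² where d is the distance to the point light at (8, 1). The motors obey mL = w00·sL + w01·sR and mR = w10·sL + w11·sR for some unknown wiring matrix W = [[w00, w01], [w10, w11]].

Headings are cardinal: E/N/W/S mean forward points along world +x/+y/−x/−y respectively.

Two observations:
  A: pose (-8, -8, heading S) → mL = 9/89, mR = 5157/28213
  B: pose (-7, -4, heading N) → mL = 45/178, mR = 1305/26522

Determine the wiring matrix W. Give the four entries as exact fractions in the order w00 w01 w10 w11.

0 1/2 1 -1/2

obs A: pose=(-8,-8,S) → sL=90/317, sR=18/89, mL=9/89, mR=5157/28213
obs B: pose=(-7,-4,N) → sL=45/149, sR=45/89, mL=45/178, mR=1305/26522
sensor matrix S = [[90/317, 18/89], [45/149, 45/89]]; det S = 346680/4203737
solve [mL_A; mL_B] = S·[w00; w01] and [mR_A; mR_B] = S·[w10; w11]:
  w00 = 0, w01 = 1/2, w10 = 1, w11 = -1/2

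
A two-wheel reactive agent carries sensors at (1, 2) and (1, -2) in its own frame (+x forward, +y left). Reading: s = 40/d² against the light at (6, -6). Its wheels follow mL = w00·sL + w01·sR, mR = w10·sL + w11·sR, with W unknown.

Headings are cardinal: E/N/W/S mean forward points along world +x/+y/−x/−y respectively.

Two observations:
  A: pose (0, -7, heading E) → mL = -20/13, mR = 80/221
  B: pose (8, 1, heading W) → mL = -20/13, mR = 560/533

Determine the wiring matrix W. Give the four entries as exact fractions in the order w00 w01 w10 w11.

obs A: pose=(0,-7,E) → sL=20/13, sR=20/17, mL=-20/13, mR=80/221
obs B: pose=(8,1,W) → sL=20/13, sR=20/41, mL=-20/13, mR=560/533
sensor matrix S = [[20/13, 20/17], [20/13, 20/41]]; det S = -9600/9061
solve [mL_A; mL_B] = S·[w00; w01] and [mR_A; mR_B] = S·[w10; w11]:
  w00 = -1, w01 = 0, w10 = 1, w11 = -1

-1 0 1 -1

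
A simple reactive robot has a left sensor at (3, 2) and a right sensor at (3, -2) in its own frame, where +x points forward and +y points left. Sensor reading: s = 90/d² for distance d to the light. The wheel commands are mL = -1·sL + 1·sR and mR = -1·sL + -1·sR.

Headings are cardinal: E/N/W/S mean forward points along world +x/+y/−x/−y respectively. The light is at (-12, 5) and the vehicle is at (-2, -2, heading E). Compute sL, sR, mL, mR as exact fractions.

45/97 9/25 -252/2425 -1998/2425

left sensor world pos  = (1, 0); dL² = 194
right sensor world pos = (1, -4); dR² = 250
sL = 90/194 = 45/97
sR = 90/250 = 9/25
mL = -1·sL + 1·sR = -252/2425
mR = -1·sL + -1·sR = -1998/2425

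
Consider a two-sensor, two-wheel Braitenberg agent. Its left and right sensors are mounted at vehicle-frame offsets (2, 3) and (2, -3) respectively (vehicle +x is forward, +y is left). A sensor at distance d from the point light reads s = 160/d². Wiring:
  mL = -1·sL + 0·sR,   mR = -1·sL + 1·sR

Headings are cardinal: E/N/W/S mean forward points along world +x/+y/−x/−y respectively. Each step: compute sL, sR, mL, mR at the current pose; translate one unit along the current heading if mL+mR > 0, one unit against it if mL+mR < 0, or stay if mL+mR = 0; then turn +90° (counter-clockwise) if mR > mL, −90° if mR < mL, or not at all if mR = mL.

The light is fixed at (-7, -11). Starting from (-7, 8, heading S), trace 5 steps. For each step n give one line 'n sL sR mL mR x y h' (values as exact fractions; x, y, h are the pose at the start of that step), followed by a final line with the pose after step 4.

0 80/149 80/149 -80/149 0 -7 8 S
1 160/533 160/293 -160/533 38400/156169 -7 9 E
2 8/25 20/61 -8/25 12/1525 -8 9 N
3 32/53 160/493 -32/53 -7296/26129 -8 8 W
4 80/149 80/149 -80/149 0 -7 8 S
final -7 9 E

n=0: pose=(-7,8,S); sL=80/149, sR=80/149; mL=-80/149, mR=0; mL+mR=-80/149 → advance -1; mR−mL=80/149 → turn +1·90°
n=1: pose=(-7,9,E); sL=160/533, sR=160/293; mL=-160/533, mR=38400/156169; mL+mR=-8480/156169 → advance -1; mR−mL=160/293 → turn +1·90°
n=2: pose=(-8,9,N); sL=8/25, sR=20/61; mL=-8/25, mR=12/1525; mL+mR=-476/1525 → advance -1; mR−mL=20/61 → turn +1·90°
n=3: pose=(-8,8,W); sL=32/53, sR=160/493; mL=-32/53, mR=-7296/26129; mL+mR=-23072/26129 → advance -1; mR−mL=160/493 → turn +1·90°
n=4: pose=(-7,8,S); sL=80/149, sR=80/149; mL=-80/149, mR=0; mL+mR=-80/149 → advance -1; mR−mL=80/149 → turn +1·90°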